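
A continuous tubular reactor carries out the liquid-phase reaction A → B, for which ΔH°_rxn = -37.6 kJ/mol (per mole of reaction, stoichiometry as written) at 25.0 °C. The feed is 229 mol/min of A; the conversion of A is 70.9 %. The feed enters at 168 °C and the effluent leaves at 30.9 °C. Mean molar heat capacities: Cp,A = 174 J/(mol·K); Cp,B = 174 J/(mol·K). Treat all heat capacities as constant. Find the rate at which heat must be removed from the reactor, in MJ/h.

Extent of reaction ξ = 0.709 × 229 = 162.36 mol/min
Reaction term: ξ·ΔH°_rxn = 162.36 × -37.6 = -6104.8 kJ/min
Sensible, feed 168→25 °C: -5698 kJ/min
Outlet flows (mol/min): A 66.639, B 162.36
Sensible, products 25→30.9 °C: 235.09 kJ/min
Q = ΔH = -11568 kJ/min = -192.79 kW
Heat removed = 694.06 MJ/h

Q_out = 694 MJ/h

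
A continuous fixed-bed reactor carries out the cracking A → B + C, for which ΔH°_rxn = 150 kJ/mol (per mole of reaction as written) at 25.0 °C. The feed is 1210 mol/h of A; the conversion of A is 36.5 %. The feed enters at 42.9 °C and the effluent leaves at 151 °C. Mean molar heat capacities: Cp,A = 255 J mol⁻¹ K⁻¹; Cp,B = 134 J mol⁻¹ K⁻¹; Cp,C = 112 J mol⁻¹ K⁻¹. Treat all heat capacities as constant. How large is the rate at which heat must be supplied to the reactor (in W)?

Q_in = 27500 W

Extent of reaction ξ = 0.365 × 1210 = 441.65 mol/h
Reaction term: ξ·ΔH°_rxn = 441.65 × 150 = 66248 kJ/h
Sensible, feed 42.9→25 °C: -5523 kJ/h
Outlet flows (mol/h): A 768.35, B 441.65, C 441.65
Sensible, products 25→151 °C: 38376 kJ/h
Q = ΔH = 99101 kJ/h = 27.528 kW
Heat supplied = 27528 W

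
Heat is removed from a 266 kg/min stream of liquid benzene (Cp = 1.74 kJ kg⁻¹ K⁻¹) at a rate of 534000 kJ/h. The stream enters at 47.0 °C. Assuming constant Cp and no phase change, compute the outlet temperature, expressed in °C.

Q = 534000 kJ/h = 8900 kJ/min
ΔT = Q/(ṁ·Cp) = 8900/(266×1.74) = 19.229 K
T_out = 47.0 − 19.229 = 27.771 °C

T_out = 27.8 °C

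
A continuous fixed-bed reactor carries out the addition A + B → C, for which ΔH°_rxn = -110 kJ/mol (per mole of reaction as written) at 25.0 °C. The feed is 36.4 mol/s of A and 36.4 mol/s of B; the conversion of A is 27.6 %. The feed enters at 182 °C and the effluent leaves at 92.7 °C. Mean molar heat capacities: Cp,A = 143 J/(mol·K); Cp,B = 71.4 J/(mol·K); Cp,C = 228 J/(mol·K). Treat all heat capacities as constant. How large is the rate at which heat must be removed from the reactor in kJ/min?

Extent of reaction ξ = 0.276 × 36.4 = 10.046 mol/s
Reaction term: ξ·ΔH°_rxn = 10.046 × -110 = -1105.1 kJ/s
Sensible, feed 182→25 °C: -1225.3 kJ/s
Outlet flows (mol/s): A 26.354, B 26.354, C 10.046
Sensible, products 25→92.7 °C: 537.59 kJ/s
Q = ΔH = -1792.8 kJ/s = -1792.8 kW
Heat removed = 107570 kJ/min

Q_out = 108000 kJ/min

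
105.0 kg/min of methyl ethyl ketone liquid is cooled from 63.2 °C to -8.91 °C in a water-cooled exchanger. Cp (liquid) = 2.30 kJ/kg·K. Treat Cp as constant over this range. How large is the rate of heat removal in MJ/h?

Q = ṁ·Cp·ΔT = 105.0 × 2.30 × (-8.91 − 63.2) = -17415 kJ/min
Converting: 17415 / 60 s = 290.24 kW
Cooling duty = 1044.9 MJ/h

Q_c = 1040 MJ/h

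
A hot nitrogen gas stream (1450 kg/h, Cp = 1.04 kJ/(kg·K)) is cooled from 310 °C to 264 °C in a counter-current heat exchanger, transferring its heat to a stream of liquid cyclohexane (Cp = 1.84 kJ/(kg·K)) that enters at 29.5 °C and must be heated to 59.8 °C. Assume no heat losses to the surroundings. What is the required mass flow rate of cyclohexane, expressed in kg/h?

ṁ_c = 1240 kg/h

Heat released by hot stream: Q = 1450 × 1.04 × (310 − 264) = 69368 kJ/h
Energy balance on cold side (adiabatic exchanger): Q = ṁ_c·Cp_c·(T_c,out − T_c,in)
ṁ_c = 69368 / [1.84 × (59.8 − 29.5)] = 1244.2 kg/h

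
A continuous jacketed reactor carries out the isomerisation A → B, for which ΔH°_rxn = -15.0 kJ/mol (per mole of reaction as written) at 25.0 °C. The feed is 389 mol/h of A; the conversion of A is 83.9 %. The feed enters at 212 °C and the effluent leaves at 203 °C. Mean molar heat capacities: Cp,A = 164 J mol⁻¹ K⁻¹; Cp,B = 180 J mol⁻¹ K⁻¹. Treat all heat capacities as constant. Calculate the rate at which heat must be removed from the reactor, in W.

Extent of reaction ξ = 0.839 × 389 = 326.37 mol/h
Reaction term: ξ·ΔH°_rxn = 326.37 × -15.0 = -4895.6 kJ/h
Sensible, feed 212→25 °C: -11930 kJ/h
Outlet flows (mol/h): A 62.629, B 326.37
Sensible, products 25→203 °C: 12285 kJ/h
Q = ΔH = -4540.2 kJ/h = -1.2612 kW
Heat removed = 1261.2 W

Q_out = 1260 W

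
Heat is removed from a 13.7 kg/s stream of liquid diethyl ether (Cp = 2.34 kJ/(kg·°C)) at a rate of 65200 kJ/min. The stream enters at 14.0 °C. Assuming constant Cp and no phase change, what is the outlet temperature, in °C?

Q = 65200 kJ/min = 1086.7 kJ/s
ΔT = Q/(ṁ·Cp) = 1086.7/(13.7×2.34) = 33.897 K
T_out = 14.0 − 33.897 = -19.897 °C

T_out = -19.9 °C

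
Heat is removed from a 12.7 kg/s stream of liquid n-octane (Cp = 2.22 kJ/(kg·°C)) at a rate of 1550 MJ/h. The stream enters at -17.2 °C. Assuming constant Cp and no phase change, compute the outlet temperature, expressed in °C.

Q = 1550 MJ/h = 430.56 kJ/s
ΔT = Q/(ṁ·Cp) = 430.56/(12.7×2.22) = 15.271 K
T_out = -17.2 − 15.271 = -32.471 °C

T_out = -32.5 °C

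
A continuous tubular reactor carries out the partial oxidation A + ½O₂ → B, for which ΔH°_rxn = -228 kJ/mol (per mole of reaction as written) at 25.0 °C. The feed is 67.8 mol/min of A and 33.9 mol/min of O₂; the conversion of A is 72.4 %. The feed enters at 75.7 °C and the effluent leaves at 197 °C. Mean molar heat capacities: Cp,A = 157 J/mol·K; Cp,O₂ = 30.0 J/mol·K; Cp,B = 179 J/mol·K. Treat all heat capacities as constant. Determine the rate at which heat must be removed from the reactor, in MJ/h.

Q_out = 583 MJ/h

Extent of reaction ξ = 0.724 × 67.8 = 49.087 mol/min
Reaction term: ξ·ΔH°_rxn = 49.087 × -228 = -11192 kJ/min
Sensible, feed 75.7→25 °C: -591.24 kJ/min
Outlet flows (mol/min): A 18.713, O₂ 9.3564, B 49.087
Sensible, products 25→197 °C: 2064.9 kJ/min
Q = ΔH = -9718.2 kJ/min = -161.97 kW
Heat removed = 583.09 MJ/h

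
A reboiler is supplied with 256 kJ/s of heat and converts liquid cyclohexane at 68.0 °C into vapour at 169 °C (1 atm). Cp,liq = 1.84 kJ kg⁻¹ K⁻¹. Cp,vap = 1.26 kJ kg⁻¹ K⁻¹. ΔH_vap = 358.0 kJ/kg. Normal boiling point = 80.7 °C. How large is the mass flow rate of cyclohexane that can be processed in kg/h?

Δh = 1.84×(80.7−68.0) + 358.0 + 1.26×(169−80.7) = 492.63 kJ/kg
Q = 256 kJ/s = 256 kJ/s = 921600 kJ/h
ṁ = Q/Δh = 921600 / 492.63 = 1870.8 kg/h

ṁ = 1870 kg/h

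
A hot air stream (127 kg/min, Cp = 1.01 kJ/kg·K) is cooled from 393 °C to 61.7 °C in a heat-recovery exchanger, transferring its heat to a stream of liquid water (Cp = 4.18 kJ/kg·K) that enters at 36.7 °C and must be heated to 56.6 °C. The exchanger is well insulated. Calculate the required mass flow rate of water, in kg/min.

Heat released by hot stream: Q = 127 × 1.01 × (393 − 61.7) = 42496 kJ/min
Energy balance on cold side (adiabatic exchanger): Q = ṁ_c·Cp_c·(T_c,out − T_c,in)
ṁ_c = 42496 / [4.18 × (56.6 − 36.7)] = 510.88 kg/min

ṁ_c = 511 kg/min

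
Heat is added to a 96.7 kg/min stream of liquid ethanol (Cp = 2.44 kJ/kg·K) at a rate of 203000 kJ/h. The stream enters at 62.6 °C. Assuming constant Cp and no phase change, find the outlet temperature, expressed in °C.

T_out = 76.9 °C

Q = 203000 kJ/h = 3383.3 kJ/min
ΔT = Q/(ṁ·Cp) = 3383.3/(96.7×2.44) = 14.339 K
T_out = 62.6 + 14.339 = 76.939 °C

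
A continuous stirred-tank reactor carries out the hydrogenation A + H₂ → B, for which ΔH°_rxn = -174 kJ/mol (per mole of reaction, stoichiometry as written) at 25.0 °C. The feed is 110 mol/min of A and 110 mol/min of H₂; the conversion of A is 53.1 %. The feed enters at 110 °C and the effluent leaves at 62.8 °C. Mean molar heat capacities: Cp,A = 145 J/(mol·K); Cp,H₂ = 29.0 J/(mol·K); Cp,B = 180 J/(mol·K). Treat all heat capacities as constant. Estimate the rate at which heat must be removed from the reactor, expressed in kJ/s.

Q_out = 184 kJ/s

Extent of reaction ξ = 0.531 × 110 = 58.41 mol/min
Reaction term: ξ·ΔH°_rxn = 58.41 × -174 = -10163 kJ/min
Sensible, feed 110→25 °C: -1626.9 kJ/min
Outlet flows (mol/min): A 51.59, H₂ 51.59, B 58.41
Sensible, products 25→62.8 °C: 736.74 kJ/min
Q = ΔH = -11054 kJ/min = -184.23 kW
Heat removed = 184.23 kJ/s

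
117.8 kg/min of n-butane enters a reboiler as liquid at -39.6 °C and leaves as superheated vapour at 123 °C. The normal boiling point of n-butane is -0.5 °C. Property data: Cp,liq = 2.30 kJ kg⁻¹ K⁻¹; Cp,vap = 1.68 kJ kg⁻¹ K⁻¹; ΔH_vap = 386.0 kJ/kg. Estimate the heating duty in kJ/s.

liquid -39.6→-0.5 °C: 89.93 kJ/kg
vaporisation at -0.5 °C: 386 kJ/kg
vapour -0.5→123 °C: 207.48 kJ/kg
Δh = 89.93 + 386 + 207.48 = 683.41 kJ/kg
Q = ṁ·Δh = 117.8 kg/min × 683.41 kJ/kg = 80506 kJ/min
|Q| = 1341.8 kW

Q = 1340 kJ/s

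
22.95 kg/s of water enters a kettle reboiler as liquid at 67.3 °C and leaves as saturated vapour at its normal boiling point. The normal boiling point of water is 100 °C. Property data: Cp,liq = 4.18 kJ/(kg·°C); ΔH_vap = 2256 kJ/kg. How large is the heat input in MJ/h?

liquid 67.3→100 °C: 136.69 kJ/kg
vaporisation at 100 °C: 2256 kJ/kg
Δh = 136.69 + 2256 = 2392.7 kJ/kg
Q = ṁ·Δh = 22.95 kg/s × 2392.7 kJ/kg = 54912 kJ/s
|Q| = 54912 kW = 197680 MJ/h

Q = 198000 MJ/h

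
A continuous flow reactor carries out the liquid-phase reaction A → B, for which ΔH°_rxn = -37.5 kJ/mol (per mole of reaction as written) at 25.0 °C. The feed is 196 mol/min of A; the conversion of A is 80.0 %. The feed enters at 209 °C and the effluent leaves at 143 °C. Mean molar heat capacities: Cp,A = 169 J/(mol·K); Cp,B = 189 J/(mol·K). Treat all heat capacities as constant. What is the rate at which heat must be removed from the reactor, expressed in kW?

Q_out = 128 kW

Extent of reaction ξ = 0.800 × 196 = 156.8 mol/min
Reaction term: ξ·ΔH°_rxn = 156.8 × -37.5 = -5880 kJ/min
Sensible, feed 209→25 °C: -6094.8 kJ/min
Outlet flows (mol/min): A 39.2, B 156.8
Sensible, products 25→143 °C: 4278.7 kJ/min
Q = ΔH = -7696.1 kJ/min = -128.27 kW
Heat removed = 128.27 kW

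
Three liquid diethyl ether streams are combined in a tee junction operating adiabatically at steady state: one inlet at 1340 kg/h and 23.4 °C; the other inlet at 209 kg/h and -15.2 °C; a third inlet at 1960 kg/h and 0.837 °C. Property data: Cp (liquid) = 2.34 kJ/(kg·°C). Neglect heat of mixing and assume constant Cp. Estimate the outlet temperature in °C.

T_out = 8.50 °C

No heat crosses the boundary, so H_out = H_in.
T_out = Σ ṁᵢCp,ᵢTᵢ / Σ ṁᵢCp,ᵢ
      = 69778 / 8211.1 = 8.4981 °C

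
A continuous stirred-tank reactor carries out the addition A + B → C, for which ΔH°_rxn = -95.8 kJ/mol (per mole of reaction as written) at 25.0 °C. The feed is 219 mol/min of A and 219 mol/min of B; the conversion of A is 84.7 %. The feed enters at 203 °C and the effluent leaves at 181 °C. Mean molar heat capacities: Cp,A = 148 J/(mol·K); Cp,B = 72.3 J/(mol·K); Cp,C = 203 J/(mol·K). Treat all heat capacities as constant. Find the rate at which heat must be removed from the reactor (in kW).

Extent of reaction ξ = 0.847 × 219 = 185.49 mol/min
Reaction term: ξ·ΔH°_rxn = 185.49 × -95.8 = -17770 kJ/min
Sensible, feed 203→25 °C: -8587.7 kJ/min
Outlet flows (mol/min): A 33.507, B 33.507, C 185.49
Sensible, products 25→181 °C: 7025.7 kJ/min
Q = ΔH = -19332 kJ/min = -322.2 kW
Heat removed = 322.2 kW

Q_out = 322 kW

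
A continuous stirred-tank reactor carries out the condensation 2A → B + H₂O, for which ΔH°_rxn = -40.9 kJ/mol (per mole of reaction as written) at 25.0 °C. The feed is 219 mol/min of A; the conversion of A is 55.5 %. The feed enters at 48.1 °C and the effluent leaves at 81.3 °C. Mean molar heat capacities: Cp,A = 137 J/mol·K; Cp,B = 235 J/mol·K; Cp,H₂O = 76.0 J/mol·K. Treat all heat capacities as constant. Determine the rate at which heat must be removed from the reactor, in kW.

Extent of reaction ξ = 0.555 × 219 / 2 = 60.773 mol/min
Reaction term: ξ·ΔH°_rxn = 60.773 × -40.9 = -2485.6 kJ/min
Sensible, feed 48.1→25 °C: -693.07 kJ/min
Outlet flows (mol/min): A 97.455, B 60.773, H₂O 60.773
Sensible, products 25→81.3 °C: 1815.8 kJ/min
Q = ΔH = -1362.9 kJ/min = -22.715 kW
Heat removed = 22.715 kW

Q_out = 22.7 kW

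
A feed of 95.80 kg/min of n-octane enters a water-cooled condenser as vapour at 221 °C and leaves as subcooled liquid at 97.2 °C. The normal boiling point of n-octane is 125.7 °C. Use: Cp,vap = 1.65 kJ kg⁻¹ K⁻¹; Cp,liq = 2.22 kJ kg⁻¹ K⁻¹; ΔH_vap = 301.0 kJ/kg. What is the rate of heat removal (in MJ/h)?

Q_c = 3000 MJ/h

vapour 221→125.7 °C: -157.24 kJ/kg
condensation at 125.7 °C: -301 kJ/kg
liquid 125.7→97.2 °C: -63.27 kJ/kg
Δh = -157.24 + -301 + -63.27 = -521.51 kJ/kg
Q = ṁ·Δh = 95.80 kg/min × -521.51 kJ/kg = -49961 kJ/min
|Q| = 832.69 kW = 2997.7 MJ/h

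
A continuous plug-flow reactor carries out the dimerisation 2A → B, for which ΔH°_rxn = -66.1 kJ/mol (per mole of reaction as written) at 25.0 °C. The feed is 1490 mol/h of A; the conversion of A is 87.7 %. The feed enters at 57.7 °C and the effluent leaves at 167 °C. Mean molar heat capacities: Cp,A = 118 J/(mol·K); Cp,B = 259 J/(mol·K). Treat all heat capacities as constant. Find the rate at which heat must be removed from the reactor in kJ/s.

Q_out = 6.07 kJ/s

Extent of reaction ξ = 0.877 × 1490 / 2 = 653.37 mol/h
Reaction term: ξ·ΔH°_rxn = 653.37 × -66.1 = -43187 kJ/h
Sensible, feed 57.7→25 °C: -5749.3 kJ/h
Outlet flows (mol/h): A 183.27, B 653.37
Sensible, products 25→167 °C: 27100 kJ/h
Q = ΔH = -21836 kJ/h = -6.0657 kW
Heat removed = 6.0657 kJ/s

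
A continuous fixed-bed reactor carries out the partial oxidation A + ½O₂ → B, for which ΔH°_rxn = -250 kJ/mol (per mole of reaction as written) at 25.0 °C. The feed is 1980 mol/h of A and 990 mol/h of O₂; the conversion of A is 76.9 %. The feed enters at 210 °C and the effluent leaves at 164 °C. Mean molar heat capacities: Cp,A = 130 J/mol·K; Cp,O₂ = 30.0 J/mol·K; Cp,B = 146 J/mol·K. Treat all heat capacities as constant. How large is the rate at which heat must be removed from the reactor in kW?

Q_out = 109 kW

Extent of reaction ξ = 0.769 × 1980 = 1522.6 mol/h
Reaction term: ξ·ΔH°_rxn = 1522.6 × -250 = -380660 kJ/h
Sensible, feed 210→25 °C: -53114 kJ/h
Outlet flows (mol/h): A 457.38, O₂ 228.69, B 1522.6
Sensible, products 25→164 °C: 40119 kJ/h
Q = ΔH = -393650 kJ/h = -109.35 kW
Heat removed = 109.35 kW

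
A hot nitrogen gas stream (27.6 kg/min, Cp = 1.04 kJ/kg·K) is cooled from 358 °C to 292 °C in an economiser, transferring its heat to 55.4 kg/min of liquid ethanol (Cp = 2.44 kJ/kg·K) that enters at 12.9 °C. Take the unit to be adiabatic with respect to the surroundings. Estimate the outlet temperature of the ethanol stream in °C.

Heat released by hot stream: Q = 27.6 × 1.04 × (358 − 292) = 1894.5 kJ/min
Energy balance on cold side (adiabatic exchanger): Q = ṁ_c·Cp_c·(T_c,out − T_c,in)
T_c,out = 12.9 + 1894.5/(55.4 × 2.44) = 26.915 °C

T_c,out = 26.9 °C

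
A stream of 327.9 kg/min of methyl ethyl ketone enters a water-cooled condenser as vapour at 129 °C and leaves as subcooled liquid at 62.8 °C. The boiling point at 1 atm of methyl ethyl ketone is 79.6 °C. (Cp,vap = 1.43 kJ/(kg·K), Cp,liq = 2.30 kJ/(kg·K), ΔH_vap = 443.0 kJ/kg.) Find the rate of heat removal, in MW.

vapour 129→79.6 °C: -70.642 kJ/kg
condensation at 79.6 °C: -443 kJ/kg
liquid 79.6→62.8 °C: -38.64 kJ/kg
Δh = -70.642 + -443 + -38.64 = -552.28 kJ/kg
Q = ṁ·Δh = 327.9 kg/min × -552.28 kJ/kg = -181090 kJ/min
|Q| = 3018.2 kW = 3.0182 MW

Q_c = 3.02 MW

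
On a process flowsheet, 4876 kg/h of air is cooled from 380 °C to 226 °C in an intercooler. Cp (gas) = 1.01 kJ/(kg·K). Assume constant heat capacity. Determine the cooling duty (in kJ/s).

Q_c = 211 kJ/s

Q = ṁ·Cp·ΔT = 4876 × 1.01 × (226 − 380) = -758410 kJ/h
Converting: 758410 / 3600 s = 210.67 kW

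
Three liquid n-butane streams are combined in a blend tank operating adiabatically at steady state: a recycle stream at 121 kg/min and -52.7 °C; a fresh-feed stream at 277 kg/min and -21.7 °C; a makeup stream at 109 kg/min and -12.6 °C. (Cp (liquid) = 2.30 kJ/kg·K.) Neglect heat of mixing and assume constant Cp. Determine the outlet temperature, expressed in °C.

T_out = -27.1 °C

Adiabatic, steady state ⇒ Σ ṁᵢCp,ᵢ(T_out − Tᵢ) = 0
T_out = Σ ṁᵢCp,ᵢTᵢ / Σ ṁᵢCp,ᵢ
      = -31650 / 1166.1 = -27.142 °C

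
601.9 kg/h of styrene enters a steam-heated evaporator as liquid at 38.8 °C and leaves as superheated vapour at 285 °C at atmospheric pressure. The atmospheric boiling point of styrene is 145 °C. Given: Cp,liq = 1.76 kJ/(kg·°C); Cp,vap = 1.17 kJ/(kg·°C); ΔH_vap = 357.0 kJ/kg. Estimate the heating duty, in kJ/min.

liquid 38.8→145 °C: 186.91 kJ/kg
vaporisation at 145 °C: 357 kJ/kg
vapour 145→285 °C: 163.8 kJ/kg
Δh = 186.91 + 357 + 163.8 = 707.71 kJ/kg
Q = ṁ·Δh = 601.9 kg/h × 707.71 kJ/kg = 425970 kJ/h
|Q| = 118.33 kW = 7099.5 kJ/min

Q = 7100 kJ/min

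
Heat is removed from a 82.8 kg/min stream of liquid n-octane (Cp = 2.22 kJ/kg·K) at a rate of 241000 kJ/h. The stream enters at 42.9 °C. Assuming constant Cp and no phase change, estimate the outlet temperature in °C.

Q = 241000 kJ/h = 4016.7 kJ/min
ΔT = Q/(ṁ·Cp) = 4016.7/(82.8×2.22) = 21.852 K
T_out = 42.9 − 21.852 = 21.048 °C

T_out = 21.0 °C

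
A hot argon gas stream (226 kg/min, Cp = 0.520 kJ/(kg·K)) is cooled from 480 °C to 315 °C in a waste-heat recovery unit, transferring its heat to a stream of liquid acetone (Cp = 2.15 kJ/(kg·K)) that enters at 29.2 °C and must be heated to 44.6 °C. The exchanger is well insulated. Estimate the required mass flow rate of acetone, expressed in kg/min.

Heat released by hot stream: Q = 226 × 0.520 × (480 − 315) = 19391 kJ/min
Energy balance on cold side (adiabatic exchanger): Q = ṁ_c·Cp_c·(T_c,out − T_c,in)
ṁ_c = 19391 / [2.15 × (44.6 − 29.2)] = 585.65 kg/min

ṁ_c = 586 kg/min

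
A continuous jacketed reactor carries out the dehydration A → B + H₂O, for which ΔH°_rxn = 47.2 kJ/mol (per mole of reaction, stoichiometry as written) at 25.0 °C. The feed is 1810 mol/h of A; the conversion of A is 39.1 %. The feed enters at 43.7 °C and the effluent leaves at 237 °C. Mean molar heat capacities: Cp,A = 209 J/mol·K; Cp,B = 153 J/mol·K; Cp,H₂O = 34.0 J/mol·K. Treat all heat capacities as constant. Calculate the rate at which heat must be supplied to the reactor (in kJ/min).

Extent of reaction ξ = 0.391 × 1810 = 707.71 mol/h
Reaction term: ξ·ΔH°_rxn = 707.71 × 47.2 = 33404 kJ/h
Sensible, feed 43.7→25 °C: -7074 kJ/h
Outlet flows (mol/h): A 1102.3, B 707.71, H₂O 707.71
Sensible, products 25→237 °C: 76897 kJ/h
Q = ΔH = 103230 kJ/h = 28.674 kW
Heat supplied = 1720.4 kJ/min

Q_in = 1720 kJ/min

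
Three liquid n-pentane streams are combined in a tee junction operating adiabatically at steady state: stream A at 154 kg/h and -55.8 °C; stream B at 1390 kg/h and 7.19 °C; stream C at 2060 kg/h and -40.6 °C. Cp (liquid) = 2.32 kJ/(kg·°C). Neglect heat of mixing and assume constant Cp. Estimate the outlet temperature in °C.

No heat crosses the boundary, so H_out = H_in.
Σ ṁᵢCp,ᵢTᵢ = 154×2.32×-55.8 + 1390×2.32×7.19 + 2060×2.32×-40.6 = -190790
Σ ṁᵢCp,ᵢ = 154×2.32 + 1390×2.32 + 2060×2.32 = 8361.3
T_out = -190790 / 8361.3 = -22.818 °C

T_out = -22.8 °C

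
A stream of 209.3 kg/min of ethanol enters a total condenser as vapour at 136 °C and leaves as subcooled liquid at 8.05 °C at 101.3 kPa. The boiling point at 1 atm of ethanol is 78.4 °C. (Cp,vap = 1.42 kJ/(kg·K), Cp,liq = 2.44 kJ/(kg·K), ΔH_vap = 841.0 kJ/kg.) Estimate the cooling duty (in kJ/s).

Q_c = 3820 kJ/s

vapour 136→78.4 °C: -81.792 kJ/kg
condensation at 78.4 °C: -841 kJ/kg
liquid 78.4→8.05 °C: -171.65 kJ/kg
Δh = -81.792 + -841 + -171.65 = -1094.4 kJ/kg
Q = ṁ·Δh = 209.3 kg/min × -1094.4 kJ/kg = -229070 kJ/min
|Q| = 3817.8 kW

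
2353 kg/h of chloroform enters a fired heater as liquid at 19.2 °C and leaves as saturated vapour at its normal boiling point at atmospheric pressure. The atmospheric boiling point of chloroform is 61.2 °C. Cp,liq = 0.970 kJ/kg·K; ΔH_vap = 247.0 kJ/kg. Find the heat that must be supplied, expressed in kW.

Q = 188 kW

liquid 19.2→61.2 °C: 40.74 kJ/kg
vaporisation at 61.2 °C: 247 kJ/kg
Δh = 40.74 + 247 = 287.74 kJ/kg
Q = ṁ·Δh = 2353 kg/h × 287.74 kJ/kg = 677050 kJ/h
|Q| = 188.07 kW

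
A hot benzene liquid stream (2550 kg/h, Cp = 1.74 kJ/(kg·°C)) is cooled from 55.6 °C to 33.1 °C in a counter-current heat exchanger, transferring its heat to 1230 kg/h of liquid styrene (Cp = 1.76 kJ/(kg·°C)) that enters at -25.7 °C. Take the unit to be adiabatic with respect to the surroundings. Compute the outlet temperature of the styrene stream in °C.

Heat released by hot stream: Q = 2550 × 1.74 × (55.6 − 33.1) = 99832 kJ/h
Energy balance on cold side (adiabatic exchanger): Q = ṁ_c·Cp_c·(T_c,out − T_c,in)
T_c,out = -25.7 + 99832/(1230 × 1.76) = 20.416 °C

T_c,out = 20.4 °C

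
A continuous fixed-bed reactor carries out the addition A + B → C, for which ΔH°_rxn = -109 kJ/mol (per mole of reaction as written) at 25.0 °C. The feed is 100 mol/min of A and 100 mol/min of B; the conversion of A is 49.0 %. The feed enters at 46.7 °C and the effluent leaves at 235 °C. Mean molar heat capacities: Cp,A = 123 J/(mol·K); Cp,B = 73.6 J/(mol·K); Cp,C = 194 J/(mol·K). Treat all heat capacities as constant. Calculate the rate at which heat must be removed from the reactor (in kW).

Q_out = 27.8 kW

Extent of reaction ξ = 0.490 × 100 = 49 mol/min
Reaction term: ξ·ΔH°_rxn = 49 × -109 = -5341 kJ/min
Sensible, feed 46.7→25 °C: -426.62 kJ/min
Outlet flows (mol/min): A 51, B 51, C 49
Sensible, products 25→235 °C: 4101.8 kJ/min
Q = ΔH = -1665.8 kJ/min = -27.763 kW
Heat removed = 27.763 kW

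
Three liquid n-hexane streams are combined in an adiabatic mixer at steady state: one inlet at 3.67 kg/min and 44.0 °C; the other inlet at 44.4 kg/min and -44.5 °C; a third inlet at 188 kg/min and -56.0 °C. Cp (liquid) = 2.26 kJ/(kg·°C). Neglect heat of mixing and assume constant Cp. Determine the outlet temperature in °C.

Energy balance with Q = 0: Σ ṁᵢCp,ᵢ(T_out − Tᵢ) = 0
Σ ṁᵢCp,ᵢTᵢ = 3.67×2.26×44.0 + 44.4×2.26×-44.5 + 188×2.26×-56.0 = -27894
Σ ṁᵢCp,ᵢ = 3.67×2.26 + 44.4×2.26 + 188×2.26 = 533.52
T_out = -27894 / 533.52 = -52.282 °C

T_out = -52.3 °C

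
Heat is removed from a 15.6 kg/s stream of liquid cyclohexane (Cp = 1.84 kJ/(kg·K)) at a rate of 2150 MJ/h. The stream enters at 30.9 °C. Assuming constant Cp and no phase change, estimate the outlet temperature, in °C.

T_out = 10.1 °C

Q = 2150 MJ/h = 597.22 kJ/s
ΔT = Q/(ṁ·Cp) = 597.22/(15.6×1.84) = 20.806 K
T_out = 30.9 − 20.806 = 10.094 °C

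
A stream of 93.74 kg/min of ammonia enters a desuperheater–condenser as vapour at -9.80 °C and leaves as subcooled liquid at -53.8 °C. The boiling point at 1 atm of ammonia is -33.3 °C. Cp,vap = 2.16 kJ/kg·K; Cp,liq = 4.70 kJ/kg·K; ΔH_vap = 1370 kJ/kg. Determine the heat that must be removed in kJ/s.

Q_c = 2370 kJ/s

vapour -9.80→-33.3 °C: -50.76 kJ/kg
condensation at -33.3 °C: -1370 kJ/kg
liquid -33.3→-53.8 °C: -96.35 kJ/kg
Δh = -50.76 + -1370 + -96.35 = -1517.1 kJ/kg
Q = ṁ·Δh = 93.74 kg/min × -1517.1 kJ/kg = -142210 kJ/min
|Q| = 2370.2 kW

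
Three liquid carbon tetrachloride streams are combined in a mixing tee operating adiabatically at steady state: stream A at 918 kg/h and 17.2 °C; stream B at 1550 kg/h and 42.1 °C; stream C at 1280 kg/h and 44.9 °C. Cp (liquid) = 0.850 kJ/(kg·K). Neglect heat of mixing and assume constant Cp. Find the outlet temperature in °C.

T_out = 37.0 °C

Adiabatic, steady state ⇒ Σ ṁᵢCp,ᵢ(T_out − Tᵢ) = 0
Σ ṁᵢCp,ᵢTᵢ = 918×0.850×17.2 + 1550×0.850×42.1 + 1280×0.850×44.9 = 117740
Σ ṁᵢCp,ᵢ = 918×0.850 + 1550×0.850 + 1280×0.850 = 3185.8
T_out = 117740 / 3185.8 = 36.957 °C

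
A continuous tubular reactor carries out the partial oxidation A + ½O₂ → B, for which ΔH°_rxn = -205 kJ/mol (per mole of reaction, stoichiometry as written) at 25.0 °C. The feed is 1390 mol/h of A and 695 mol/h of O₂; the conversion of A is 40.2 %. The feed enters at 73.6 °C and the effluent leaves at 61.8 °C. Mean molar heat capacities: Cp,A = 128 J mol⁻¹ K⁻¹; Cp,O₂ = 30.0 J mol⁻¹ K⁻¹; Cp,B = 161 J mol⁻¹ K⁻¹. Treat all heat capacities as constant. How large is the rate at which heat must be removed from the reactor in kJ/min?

Q_out = 1940 kJ/min

Extent of reaction ξ = 0.402 × 1390 = 558.78 mol/h
Reaction term: ξ·ΔH°_rxn = 558.78 × -205 = -114550 kJ/h
Sensible, feed 73.6→25 °C: -9660.2 kJ/h
Outlet flows (mol/h): A 831.22, O₂ 415.61, B 558.78
Sensible, products 25→61.8 °C: 7684.9 kJ/h
Q = ΔH = -116530 kJ/h = -32.368 kW
Heat removed = 1942.1 kJ/min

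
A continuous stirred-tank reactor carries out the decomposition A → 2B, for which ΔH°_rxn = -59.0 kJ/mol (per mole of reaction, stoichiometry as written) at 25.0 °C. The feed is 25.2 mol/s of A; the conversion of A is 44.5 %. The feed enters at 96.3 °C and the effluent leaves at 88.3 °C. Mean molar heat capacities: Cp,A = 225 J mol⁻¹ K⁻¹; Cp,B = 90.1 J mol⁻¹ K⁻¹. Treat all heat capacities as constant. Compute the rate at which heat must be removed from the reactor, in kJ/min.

Extent of reaction ξ = 0.445 × 25.2 = 11.214 mol/s
Reaction term: ξ·ΔH°_rxn = 11.214 × -59.0 = -661.63 kJ/s
Sensible, feed 96.3→25 °C: -404.27 kJ/s
Outlet flows (mol/s): A 13.986, B 22.428
Sensible, products 25→88.3 °C: 327.11 kJ/s
Q = ΔH = -738.79 kJ/s = -738.79 kW
Heat removed = 44327 kJ/min

Q_out = 44300 kJ/min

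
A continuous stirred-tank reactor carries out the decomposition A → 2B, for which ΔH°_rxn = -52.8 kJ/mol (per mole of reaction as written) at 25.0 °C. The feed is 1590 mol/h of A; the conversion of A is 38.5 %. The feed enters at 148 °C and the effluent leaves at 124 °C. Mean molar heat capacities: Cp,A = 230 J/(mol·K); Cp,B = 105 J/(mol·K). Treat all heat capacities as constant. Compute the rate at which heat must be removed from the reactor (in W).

Q_out = 11800 W

Extent of reaction ξ = 0.385 × 1590 = 612.15 mol/h
Reaction term: ξ·ΔH°_rxn = 612.15 × -52.8 = -32322 kJ/h
Sensible, feed 148→25 °C: -44981 kJ/h
Outlet flows (mol/h): A 977.85, B 1224.3
Sensible, products 25→124 °C: 34992 kJ/h
Q = ΔH = -42310 kJ/h = -11.753 kW
Heat removed = 11753 W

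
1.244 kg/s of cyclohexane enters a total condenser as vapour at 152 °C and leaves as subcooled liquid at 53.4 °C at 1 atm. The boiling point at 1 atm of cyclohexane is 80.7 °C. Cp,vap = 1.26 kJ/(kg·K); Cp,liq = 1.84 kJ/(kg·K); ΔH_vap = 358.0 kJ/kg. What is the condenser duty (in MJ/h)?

Q_c = 2230 MJ/h

vapour 152→80.7 °C: -89.838 kJ/kg
condensation at 80.7 °C: -358 kJ/kg
liquid 80.7→53.4 °C: -50.232 kJ/kg
Δh = -89.838 + -358 + -50.232 = -498.07 kJ/kg
Q = ṁ·Δh = 1.244 kg/s × -498.07 kJ/kg = -619.6 kJ/s
|Q| = 619.6 kW = 2230.6 MJ/h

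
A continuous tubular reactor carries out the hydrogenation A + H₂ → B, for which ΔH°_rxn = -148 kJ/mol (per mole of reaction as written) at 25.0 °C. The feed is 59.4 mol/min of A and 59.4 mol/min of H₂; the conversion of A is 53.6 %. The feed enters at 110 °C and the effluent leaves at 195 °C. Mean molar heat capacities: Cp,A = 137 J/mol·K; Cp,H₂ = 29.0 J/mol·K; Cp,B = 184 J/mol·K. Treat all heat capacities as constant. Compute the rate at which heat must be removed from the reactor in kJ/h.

Q_out = 227000 kJ/h

Extent of reaction ξ = 0.536 × 59.4 = 31.838 mol/min
Reaction term: ξ·ΔH°_rxn = 31.838 × -148 = -4712.1 kJ/min
Sensible, feed 110→25 °C: -838.13 kJ/min
Outlet flows (mol/min): A 27.562, H₂ 27.562, B 31.838
Sensible, products 25→195 °C: 1773.7 kJ/min
Q = ΔH = -3776.5 kJ/min = -62.942 kW
Heat removed = 226590 kJ/h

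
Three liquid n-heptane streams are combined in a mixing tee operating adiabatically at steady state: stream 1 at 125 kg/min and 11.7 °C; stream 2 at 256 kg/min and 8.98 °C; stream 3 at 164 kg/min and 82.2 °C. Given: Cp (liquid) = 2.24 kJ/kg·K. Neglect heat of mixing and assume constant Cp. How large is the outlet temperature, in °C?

T_out = 31.6 °C

No heat crosses the boundary, so H_out = H_in.
T_out = Σ ṁᵢCp,ᵢTᵢ / Σ ṁᵢCp,ᵢ
      = 38622 / 1220.8 = 31.637 °C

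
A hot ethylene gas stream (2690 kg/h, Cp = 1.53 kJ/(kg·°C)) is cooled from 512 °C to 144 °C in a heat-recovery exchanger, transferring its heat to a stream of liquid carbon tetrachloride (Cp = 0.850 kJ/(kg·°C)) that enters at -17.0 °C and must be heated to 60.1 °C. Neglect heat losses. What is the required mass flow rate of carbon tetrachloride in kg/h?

ṁ_c = 23100 kg/h

Heat released by hot stream: Q = 2690 × 1.53 × (512 − 144) = 1.5146e+06 kJ/h
Energy balance on cold side (adiabatic exchanger): Q = ṁ_c·Cp_c·(T_c,out − T_c,in)
ṁ_c = 1.5146e+06 / [0.850 × (60.1 − -17.0)] = 23111 kg/h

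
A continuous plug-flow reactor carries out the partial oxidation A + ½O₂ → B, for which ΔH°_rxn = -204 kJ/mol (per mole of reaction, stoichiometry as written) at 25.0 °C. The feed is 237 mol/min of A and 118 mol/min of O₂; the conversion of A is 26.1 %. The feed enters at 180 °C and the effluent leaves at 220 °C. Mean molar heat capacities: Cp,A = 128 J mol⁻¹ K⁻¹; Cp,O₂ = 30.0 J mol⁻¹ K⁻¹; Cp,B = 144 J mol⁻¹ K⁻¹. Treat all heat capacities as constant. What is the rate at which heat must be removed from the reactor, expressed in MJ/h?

Q_out = 675 MJ/h

Extent of reaction ξ = 0.261 × 237 = 61.857 mol/min
Reaction term: ξ·ΔH°_rxn = 61.857 × -204 = -12619 kJ/min
Sensible, feed 180→25 °C: -5250.8 kJ/min
Outlet flows (mol/min): A 175.14, O₂ 87.072, B 61.857
Sensible, products 25→220 °C: 6617.9 kJ/min
Q = ΔH = -11252 kJ/min = -187.53 kW
Heat removed = 675.1 MJ/h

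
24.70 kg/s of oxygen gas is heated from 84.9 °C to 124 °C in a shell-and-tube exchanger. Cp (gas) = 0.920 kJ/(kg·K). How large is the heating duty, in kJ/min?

Q = 53300 kJ/min

Q = ṁ·Cp·ΔT = 24.70 × 0.920 × (124 − 84.9) = 888.51 kJ/s
Heating duty = 53311 kJ/min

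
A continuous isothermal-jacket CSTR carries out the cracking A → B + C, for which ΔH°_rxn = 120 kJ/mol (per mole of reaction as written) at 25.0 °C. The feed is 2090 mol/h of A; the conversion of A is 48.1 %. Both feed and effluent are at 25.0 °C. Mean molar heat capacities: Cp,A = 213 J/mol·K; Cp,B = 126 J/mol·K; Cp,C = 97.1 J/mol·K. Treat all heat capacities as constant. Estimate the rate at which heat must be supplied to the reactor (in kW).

Q_in = 33.5 kW

Extent of reaction ξ = 0.481 × 2090 = 1005.3 mol/h
Reaction term: ξ·ΔH°_rxn = 1005.3 × 120 = 120630 kJ/h
Q = ΔH = 120630 kJ/h = 33.51 kW
Heat supplied = 33.51 kW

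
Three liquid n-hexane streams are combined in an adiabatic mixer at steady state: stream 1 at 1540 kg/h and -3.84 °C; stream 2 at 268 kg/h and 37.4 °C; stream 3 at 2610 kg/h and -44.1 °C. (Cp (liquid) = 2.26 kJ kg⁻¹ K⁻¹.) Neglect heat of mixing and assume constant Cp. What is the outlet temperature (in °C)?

No heat crosses the boundary, so H_out = H_in.
T_out = Σ ṁᵢCp,ᵢTᵢ / Σ ṁᵢCp,ᵢ
      = -250840 / 9984.7 = -25.123 °C

T_out = -25.1 °C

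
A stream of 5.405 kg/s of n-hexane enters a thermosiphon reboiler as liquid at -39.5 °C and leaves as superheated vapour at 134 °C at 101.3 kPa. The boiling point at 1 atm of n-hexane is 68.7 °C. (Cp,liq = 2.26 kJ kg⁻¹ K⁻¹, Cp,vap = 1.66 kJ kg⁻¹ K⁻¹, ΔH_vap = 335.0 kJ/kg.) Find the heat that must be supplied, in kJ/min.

liquid -39.5→68.7 °C: 244.53 kJ/kg
vaporisation at 68.7 °C: 335 kJ/kg
vapour 68.7→134 °C: 108.4 kJ/kg
Δh = 244.53 + 335 + 108.4 = 687.93 kJ/kg
Q = ṁ·Δh = 5.405 kg/s × 687.93 kJ/kg = 3718.3 kJ/s
|Q| = 3718.3 kW = 223100 kJ/min

Q = 223000 kJ/min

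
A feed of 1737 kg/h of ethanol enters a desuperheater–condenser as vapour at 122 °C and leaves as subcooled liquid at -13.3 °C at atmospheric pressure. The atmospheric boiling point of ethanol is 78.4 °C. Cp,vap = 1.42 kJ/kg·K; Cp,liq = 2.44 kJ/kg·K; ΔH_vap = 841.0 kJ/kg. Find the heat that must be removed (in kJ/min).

Q_c = 32600 kJ/min

vapour 122→78.4 °C: -61.912 kJ/kg
condensation at 78.4 °C: -841 kJ/kg
liquid 78.4→-13.3 °C: -223.75 kJ/kg
Δh = -61.912 + -841 + -223.75 = -1126.7 kJ/kg
Q = ṁ·Δh = 1737 kg/h × -1126.7 kJ/kg = -1.957e+06 kJ/h
|Q| = 543.61 kW = 32617 kJ/min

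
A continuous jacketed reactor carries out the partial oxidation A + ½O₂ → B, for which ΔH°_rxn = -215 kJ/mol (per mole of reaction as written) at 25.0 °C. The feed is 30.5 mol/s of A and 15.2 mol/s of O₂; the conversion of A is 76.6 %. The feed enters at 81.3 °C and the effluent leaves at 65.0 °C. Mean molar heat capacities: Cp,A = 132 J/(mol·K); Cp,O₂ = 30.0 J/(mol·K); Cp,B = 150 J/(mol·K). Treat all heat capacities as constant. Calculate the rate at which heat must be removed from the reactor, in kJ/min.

Extent of reaction ξ = 0.766 × 30.5 = 23.363 mol/s
Reaction term: ξ·ΔH°_rxn = 23.363 × -215 = -5023 kJ/s
Sensible, feed 81.3→25 °C: -252.34 kJ/s
Outlet flows (mol/s): A 7.137, O₂ 3.5185, B 23.363
Sensible, products 25→65.0 °C: 182.08 kJ/s
Q = ΔH = -5093.3 kJ/s = -5093.3 kW
Heat removed = 305600 kJ/min

Q_out = 306000 kJ/min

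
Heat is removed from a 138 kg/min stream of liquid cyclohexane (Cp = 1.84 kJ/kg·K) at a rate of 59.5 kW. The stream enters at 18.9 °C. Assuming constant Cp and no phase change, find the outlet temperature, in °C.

Q = 59.5 kW = 3570 kJ/min
ΔT = Q/(ṁ·Cp) = 3570/(138×1.84) = 14.06 K
T_out = 18.9 − 14.06 = 4.8405 °C

T_out = 4.84 °C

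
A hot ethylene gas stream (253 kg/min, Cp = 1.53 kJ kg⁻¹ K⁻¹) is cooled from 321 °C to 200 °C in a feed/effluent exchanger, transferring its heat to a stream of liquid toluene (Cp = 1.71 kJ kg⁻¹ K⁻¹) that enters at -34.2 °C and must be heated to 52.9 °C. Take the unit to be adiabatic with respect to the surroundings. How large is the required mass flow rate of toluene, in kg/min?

ṁ_c = 314 kg/min

Heat released by hot stream: Q = 253 × 1.53 × (321 − 200) = 46838 kJ/min
Energy balance on cold side (adiabatic exchanger): Q = ṁ_c·Cp_c·(T_c,out − T_c,in)
ṁ_c = 46838 / [1.71 × (52.9 − -34.2)] = 314.47 kg/min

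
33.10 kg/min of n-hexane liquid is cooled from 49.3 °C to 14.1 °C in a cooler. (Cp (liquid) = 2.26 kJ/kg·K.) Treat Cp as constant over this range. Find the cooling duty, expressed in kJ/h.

Q_c = 158000 kJ/h

Q = ṁ·Cp·ΔT = 33.10 × 2.26 × (14.1 − 49.3) = -2633.2 kJ/min
Converting: 2633.2 / 60 s = 43.886 kW
Cooling duty = 157990 kJ/h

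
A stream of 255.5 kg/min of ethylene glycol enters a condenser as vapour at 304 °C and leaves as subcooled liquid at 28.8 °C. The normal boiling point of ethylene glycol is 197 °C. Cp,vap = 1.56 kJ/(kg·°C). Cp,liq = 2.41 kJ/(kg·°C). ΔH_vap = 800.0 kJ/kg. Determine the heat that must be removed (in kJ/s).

Q_c = 5840 kJ/s

vapour 304→197 °C: -166.92 kJ/kg
condensation at 197 °C: -800 kJ/kg
liquid 197→28.8 °C: -405.36 kJ/kg
Δh = -166.92 + -800 + -405.36 = -1372.3 kJ/kg
Q = ṁ·Δh = 255.5 kg/min × -1372.3 kJ/kg = -350620 kJ/min
|Q| = 5843.6 kW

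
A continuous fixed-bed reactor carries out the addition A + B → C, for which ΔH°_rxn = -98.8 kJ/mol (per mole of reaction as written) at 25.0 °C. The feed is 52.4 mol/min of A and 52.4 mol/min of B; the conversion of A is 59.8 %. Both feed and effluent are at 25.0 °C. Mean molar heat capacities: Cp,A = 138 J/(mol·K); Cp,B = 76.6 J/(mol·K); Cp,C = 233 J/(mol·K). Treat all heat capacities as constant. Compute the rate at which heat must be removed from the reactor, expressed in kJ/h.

Extent of reaction ξ = 0.598 × 52.4 = 31.335 mol/min
Reaction term: ξ·ΔH°_rxn = 31.335 × -98.8 = -3095.9 kJ/min
Q = ΔH = -3095.9 kJ/min = -51.599 kW
Heat removed = 185760 kJ/h

Q_out = 186000 kJ/h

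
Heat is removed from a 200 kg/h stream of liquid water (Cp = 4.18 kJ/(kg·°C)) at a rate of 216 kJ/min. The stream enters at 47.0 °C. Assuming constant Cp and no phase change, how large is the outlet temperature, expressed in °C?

T_out = 31.5 °C

Q = 216 kJ/min = 12960 kJ/h
ΔT = Q/(ṁ·Cp) = 12960/(200×4.18) = 15.502 K
T_out = 47.0 − 15.502 = 31.498 °C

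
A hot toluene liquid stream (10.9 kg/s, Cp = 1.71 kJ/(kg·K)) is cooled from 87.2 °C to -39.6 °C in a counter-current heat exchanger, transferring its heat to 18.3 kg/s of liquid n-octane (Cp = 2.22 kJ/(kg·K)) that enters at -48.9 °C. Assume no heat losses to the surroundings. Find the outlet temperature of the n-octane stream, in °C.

T_c,out = 9.28 °C

Heat released by hot stream: Q = 10.9 × 1.71 × (87.2 − -39.6) = 2363.4 kJ/s
Energy balance on cold side (adiabatic exchanger): Q = ṁ_c·Cp_c·(T_c,out − T_c,in)
T_c,out = -48.9 + 2363.4/(18.3 × 2.22) = 9.2752 °C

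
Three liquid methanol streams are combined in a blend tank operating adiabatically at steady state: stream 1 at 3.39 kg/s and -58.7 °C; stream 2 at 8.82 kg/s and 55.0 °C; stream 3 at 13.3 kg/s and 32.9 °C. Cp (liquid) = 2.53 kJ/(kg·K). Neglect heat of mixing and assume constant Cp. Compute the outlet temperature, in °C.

Energy balance with Q = 0: Σ ṁᵢCp,ᵢ(T_out − Tᵢ) = 0
Σ ṁᵢCp,ᵢTᵢ = 3.39×2.53×-58.7 + 8.82×2.53×55.0 + 13.3×2.53×32.9 = 1830.9
Σ ṁᵢCp,ᵢ = 3.39×2.53 + 8.82×2.53 + 13.3×2.53 = 64.54
T_out = 1830.9 / 64.54 = 28.368 °C

T_out = 28.4 °C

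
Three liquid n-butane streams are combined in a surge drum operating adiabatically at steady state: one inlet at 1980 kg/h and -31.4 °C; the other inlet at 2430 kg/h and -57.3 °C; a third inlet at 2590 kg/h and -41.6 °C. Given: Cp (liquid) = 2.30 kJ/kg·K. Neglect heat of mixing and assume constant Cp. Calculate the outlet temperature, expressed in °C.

No heat crosses the boundary, so H_out = H_in.
T_out = Σ ṁᵢCp,ᵢTᵢ / Σ ṁᵢCp,ᵢ
      = -711060 / 16100 = -44.165 °C

T_out = -44.2 °C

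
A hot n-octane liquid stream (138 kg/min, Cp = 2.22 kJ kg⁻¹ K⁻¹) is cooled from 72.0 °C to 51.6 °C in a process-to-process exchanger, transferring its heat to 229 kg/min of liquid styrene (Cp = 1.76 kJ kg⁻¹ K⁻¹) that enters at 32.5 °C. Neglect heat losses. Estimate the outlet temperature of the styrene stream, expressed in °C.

T_c,out = 48.0 °C

Heat released by hot stream: Q = 138 × 2.22 × (72.0 − 51.6) = 6249.7 kJ/min
Energy balance on cold side (adiabatic exchanger): Q = ṁ_c·Cp_c·(T_c,out − T_c,in)
T_c,out = 32.5 + 6249.7/(229 × 1.76) = 48.007 °C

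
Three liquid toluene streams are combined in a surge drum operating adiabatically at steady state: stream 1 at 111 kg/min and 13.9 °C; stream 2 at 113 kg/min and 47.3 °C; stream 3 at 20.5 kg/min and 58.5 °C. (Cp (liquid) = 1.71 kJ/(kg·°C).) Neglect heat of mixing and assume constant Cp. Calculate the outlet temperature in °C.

No heat crosses the boundary, so H_out = H_in.
T_out = Σ ṁᵢCp,ᵢTᵢ / Σ ṁᵢCp,ᵢ
      = 13829 / 418.09 = 33.076 °C

T_out = 33.1 °C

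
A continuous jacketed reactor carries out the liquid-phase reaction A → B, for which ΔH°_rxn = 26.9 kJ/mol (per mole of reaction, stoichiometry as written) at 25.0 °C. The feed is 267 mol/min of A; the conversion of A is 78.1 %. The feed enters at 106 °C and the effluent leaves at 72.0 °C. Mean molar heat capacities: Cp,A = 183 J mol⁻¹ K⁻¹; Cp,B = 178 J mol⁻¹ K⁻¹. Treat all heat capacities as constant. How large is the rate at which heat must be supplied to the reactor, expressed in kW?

Q_in = 65.0 kW

Extent of reaction ξ = 0.781 × 267 = 208.53 mol/min
Reaction term: ξ·ΔH°_rxn = 208.53 × 26.9 = 5609.4 kJ/min
Sensible, feed 106→25 °C: -3957.7 kJ/min
Outlet flows (mol/min): A 58.473, B 208.53
Sensible, products 25→72.0 °C: 2247.5 kJ/min
Q = ΔH = 3899.1 kJ/min = 64.985 kW
Heat supplied = 64.985 kW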